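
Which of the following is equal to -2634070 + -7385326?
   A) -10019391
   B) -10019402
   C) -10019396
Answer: C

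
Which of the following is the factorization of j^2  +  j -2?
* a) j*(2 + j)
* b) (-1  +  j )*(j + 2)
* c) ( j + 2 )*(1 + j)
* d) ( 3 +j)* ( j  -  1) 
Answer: b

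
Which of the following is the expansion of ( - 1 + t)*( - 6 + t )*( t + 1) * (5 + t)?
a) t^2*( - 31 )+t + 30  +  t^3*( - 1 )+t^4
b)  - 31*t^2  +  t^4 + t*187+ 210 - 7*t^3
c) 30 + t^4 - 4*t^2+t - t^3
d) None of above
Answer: a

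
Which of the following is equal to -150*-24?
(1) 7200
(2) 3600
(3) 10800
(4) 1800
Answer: 2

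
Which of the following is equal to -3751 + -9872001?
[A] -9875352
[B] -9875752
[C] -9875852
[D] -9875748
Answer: B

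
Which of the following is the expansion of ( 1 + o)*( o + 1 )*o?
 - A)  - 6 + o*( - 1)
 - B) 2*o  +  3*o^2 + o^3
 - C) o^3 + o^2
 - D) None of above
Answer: D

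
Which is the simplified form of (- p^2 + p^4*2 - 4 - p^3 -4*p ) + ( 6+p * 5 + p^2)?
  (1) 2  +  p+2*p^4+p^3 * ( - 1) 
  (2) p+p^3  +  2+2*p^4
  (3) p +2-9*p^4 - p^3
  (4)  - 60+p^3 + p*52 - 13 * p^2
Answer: 1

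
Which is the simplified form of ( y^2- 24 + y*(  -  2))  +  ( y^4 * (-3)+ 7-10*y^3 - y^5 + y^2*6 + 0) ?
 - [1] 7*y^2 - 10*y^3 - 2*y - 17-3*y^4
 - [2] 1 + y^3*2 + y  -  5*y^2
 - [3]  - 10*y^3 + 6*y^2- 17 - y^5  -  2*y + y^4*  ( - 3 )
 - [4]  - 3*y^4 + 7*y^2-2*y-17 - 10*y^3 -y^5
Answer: 4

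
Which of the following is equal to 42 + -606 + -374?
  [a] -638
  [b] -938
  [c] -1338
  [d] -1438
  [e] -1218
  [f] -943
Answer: b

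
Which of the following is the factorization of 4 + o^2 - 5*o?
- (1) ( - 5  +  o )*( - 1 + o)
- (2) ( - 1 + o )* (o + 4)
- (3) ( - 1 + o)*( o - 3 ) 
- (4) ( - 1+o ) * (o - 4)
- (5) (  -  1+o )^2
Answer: 4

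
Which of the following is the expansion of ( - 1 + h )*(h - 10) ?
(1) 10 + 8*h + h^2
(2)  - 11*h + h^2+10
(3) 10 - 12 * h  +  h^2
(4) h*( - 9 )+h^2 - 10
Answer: 2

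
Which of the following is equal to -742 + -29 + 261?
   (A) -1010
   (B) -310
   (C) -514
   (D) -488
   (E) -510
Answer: E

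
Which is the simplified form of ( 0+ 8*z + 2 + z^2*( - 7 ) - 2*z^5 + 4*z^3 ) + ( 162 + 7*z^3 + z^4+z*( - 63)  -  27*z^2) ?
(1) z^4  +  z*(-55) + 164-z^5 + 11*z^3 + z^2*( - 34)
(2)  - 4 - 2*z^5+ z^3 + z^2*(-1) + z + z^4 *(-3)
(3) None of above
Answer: 3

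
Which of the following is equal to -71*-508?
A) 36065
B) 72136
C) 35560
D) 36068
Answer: D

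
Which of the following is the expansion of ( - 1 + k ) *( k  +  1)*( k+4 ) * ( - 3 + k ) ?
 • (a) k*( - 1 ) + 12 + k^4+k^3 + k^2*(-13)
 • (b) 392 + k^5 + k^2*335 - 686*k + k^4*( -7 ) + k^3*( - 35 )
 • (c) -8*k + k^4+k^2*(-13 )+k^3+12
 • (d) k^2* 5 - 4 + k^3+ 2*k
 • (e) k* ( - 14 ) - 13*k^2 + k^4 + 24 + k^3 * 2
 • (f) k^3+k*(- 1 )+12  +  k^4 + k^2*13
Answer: a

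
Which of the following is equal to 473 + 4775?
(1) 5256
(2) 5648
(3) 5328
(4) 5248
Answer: 4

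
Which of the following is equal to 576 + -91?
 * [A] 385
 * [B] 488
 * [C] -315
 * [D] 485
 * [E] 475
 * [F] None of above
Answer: D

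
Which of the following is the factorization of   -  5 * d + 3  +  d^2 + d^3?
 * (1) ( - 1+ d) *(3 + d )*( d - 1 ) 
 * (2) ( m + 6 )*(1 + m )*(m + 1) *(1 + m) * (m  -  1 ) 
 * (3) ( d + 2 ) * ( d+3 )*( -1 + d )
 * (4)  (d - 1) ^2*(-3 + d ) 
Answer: 1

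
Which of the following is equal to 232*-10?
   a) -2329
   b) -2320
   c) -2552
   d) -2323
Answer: b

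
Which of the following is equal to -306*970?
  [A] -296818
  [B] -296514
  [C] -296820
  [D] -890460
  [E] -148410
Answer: C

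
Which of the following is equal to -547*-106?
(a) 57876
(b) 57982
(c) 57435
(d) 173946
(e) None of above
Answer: b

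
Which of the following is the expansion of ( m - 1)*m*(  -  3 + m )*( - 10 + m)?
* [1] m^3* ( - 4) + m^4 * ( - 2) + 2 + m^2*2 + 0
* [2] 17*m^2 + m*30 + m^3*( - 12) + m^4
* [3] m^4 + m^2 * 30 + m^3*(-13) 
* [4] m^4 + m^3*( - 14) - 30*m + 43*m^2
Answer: 4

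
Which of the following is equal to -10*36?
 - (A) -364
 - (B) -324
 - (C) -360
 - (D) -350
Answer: C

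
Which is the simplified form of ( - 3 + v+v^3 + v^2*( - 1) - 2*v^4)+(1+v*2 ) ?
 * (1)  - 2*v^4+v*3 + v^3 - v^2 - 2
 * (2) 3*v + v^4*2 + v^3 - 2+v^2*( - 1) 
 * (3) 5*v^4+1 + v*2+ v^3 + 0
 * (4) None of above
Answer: 1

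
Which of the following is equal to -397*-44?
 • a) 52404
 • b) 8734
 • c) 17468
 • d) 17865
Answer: c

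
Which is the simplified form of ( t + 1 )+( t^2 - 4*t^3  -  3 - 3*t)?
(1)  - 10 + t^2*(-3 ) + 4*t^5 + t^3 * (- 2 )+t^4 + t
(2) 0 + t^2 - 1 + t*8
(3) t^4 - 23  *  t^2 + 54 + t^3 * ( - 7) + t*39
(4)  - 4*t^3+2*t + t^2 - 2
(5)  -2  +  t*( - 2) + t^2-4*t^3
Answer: 5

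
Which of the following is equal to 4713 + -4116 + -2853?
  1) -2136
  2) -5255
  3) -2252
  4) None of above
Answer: 4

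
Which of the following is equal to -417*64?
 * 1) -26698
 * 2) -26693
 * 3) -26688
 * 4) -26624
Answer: 3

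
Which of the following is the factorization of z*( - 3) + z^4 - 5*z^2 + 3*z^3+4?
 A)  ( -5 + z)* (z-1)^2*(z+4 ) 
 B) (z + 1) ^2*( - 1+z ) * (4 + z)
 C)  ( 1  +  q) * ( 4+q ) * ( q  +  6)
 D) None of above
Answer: D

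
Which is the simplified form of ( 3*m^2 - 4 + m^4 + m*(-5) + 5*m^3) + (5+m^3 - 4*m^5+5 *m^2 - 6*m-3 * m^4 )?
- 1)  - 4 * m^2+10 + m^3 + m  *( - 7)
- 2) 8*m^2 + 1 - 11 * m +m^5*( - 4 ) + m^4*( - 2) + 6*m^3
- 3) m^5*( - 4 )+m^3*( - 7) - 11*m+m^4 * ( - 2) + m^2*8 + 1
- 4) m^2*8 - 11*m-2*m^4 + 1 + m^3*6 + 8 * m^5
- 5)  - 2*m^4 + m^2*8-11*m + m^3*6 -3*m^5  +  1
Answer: 2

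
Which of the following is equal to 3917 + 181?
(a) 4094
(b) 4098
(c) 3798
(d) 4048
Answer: b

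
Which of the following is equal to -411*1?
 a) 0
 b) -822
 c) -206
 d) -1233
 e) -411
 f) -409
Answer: e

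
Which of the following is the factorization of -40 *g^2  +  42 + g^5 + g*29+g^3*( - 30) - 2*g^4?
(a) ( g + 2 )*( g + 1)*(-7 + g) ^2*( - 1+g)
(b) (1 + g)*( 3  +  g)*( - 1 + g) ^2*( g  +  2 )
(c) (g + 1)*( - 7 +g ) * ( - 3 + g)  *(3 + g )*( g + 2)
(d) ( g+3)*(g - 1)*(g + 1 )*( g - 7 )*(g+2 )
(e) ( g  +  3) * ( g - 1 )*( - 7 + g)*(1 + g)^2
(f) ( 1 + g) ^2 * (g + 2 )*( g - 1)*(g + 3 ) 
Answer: d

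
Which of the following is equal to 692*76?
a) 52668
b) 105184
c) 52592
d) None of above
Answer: c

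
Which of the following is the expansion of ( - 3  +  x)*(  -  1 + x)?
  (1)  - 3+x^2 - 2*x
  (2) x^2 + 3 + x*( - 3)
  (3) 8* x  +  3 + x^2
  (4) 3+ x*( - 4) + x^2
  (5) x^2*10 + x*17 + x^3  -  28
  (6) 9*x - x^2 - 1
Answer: 4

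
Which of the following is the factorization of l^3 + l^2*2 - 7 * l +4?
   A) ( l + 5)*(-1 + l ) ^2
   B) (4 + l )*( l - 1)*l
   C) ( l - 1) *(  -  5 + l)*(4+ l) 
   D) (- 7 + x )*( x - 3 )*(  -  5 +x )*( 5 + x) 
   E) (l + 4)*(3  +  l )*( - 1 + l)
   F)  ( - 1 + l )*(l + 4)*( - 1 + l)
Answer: F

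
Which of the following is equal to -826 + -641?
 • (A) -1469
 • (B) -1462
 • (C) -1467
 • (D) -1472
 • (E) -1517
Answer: C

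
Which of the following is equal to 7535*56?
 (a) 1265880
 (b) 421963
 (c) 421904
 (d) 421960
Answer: d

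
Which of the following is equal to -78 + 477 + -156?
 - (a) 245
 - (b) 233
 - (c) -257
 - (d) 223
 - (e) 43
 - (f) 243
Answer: f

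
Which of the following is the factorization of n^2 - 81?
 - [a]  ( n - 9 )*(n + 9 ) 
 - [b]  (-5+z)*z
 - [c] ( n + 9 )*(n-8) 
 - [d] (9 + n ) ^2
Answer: a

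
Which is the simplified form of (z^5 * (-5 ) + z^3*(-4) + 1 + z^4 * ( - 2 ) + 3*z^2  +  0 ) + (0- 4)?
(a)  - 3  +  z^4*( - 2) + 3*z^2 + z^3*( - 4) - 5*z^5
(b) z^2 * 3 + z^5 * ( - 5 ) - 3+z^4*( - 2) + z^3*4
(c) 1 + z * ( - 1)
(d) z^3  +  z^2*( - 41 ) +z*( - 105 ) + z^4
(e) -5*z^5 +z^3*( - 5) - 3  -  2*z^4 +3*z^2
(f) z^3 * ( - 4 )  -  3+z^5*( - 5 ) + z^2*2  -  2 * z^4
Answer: a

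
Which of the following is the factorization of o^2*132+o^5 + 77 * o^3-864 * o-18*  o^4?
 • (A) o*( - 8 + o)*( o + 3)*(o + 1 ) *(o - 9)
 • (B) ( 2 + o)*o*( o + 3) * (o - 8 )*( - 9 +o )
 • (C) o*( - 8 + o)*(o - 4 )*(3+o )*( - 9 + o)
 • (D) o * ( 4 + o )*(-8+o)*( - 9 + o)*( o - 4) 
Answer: C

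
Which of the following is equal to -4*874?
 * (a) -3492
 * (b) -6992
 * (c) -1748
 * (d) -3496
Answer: d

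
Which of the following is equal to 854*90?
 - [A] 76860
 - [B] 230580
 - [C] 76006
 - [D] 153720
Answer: A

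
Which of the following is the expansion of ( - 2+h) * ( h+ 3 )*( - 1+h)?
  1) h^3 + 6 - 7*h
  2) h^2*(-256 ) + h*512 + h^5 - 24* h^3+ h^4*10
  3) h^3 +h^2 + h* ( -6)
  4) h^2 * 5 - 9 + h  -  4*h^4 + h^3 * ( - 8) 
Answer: 1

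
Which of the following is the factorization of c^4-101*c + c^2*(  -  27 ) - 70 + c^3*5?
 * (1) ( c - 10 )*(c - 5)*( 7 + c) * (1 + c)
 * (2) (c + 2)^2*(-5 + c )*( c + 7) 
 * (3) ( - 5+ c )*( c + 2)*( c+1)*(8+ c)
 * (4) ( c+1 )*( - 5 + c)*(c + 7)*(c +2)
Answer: 4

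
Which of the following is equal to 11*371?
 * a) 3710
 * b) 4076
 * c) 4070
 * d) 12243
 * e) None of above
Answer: e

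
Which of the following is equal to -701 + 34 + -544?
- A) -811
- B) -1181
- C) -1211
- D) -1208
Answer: C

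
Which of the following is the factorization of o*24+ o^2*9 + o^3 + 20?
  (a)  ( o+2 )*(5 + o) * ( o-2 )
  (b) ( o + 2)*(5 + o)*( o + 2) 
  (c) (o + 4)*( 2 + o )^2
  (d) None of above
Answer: b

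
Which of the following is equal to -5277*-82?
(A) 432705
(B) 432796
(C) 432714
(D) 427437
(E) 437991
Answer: C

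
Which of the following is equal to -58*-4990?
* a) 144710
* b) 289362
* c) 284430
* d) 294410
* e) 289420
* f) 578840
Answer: e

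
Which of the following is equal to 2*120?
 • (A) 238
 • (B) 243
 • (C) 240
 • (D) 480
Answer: C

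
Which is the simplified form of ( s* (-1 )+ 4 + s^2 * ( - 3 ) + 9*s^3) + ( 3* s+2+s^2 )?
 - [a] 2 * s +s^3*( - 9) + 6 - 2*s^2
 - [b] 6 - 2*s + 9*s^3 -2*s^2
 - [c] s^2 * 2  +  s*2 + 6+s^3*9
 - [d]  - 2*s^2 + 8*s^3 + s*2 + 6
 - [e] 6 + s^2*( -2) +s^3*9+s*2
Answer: e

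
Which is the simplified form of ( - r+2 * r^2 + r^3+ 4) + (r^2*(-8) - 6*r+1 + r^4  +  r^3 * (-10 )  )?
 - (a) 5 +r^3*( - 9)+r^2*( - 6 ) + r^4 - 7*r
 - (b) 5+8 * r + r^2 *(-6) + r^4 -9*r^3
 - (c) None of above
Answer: a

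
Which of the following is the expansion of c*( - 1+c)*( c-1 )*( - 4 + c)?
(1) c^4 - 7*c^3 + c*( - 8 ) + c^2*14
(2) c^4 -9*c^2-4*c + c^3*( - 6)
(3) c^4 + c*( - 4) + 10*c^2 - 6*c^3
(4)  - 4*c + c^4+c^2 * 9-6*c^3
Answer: 4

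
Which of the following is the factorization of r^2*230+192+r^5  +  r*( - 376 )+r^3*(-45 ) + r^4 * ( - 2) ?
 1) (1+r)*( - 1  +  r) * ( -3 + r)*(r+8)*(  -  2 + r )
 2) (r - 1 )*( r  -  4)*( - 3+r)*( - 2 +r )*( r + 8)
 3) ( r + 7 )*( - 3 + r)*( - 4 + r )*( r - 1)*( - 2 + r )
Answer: 2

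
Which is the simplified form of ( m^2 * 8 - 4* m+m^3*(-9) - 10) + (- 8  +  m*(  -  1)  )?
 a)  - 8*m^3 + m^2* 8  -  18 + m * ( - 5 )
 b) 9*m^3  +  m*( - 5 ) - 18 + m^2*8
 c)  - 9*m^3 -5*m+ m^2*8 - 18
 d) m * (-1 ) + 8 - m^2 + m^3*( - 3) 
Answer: c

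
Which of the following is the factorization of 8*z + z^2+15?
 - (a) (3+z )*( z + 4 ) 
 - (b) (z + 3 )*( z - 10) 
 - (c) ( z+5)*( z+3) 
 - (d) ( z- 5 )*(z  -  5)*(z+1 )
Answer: c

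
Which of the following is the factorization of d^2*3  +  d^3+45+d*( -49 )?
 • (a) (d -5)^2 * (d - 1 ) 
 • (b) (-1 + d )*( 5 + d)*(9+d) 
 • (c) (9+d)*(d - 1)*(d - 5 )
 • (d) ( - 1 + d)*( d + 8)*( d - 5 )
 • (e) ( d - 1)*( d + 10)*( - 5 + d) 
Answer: c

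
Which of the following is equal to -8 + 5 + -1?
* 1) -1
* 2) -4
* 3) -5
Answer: 2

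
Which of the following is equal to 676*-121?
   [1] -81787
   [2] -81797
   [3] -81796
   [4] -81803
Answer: 3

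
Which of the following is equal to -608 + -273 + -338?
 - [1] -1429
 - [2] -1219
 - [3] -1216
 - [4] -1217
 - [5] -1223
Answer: 2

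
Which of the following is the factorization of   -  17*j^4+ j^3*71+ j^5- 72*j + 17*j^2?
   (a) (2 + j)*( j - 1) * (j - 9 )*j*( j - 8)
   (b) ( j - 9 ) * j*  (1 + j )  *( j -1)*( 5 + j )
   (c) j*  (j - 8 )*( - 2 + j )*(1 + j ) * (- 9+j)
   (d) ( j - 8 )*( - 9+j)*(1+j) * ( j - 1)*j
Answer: d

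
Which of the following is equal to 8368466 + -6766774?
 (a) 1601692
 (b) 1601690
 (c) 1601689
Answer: a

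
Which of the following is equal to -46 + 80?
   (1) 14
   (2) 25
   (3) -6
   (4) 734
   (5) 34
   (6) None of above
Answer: 5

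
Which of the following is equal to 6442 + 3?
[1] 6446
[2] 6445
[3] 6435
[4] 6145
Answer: 2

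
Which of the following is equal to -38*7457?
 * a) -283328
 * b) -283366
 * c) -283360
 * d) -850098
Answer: b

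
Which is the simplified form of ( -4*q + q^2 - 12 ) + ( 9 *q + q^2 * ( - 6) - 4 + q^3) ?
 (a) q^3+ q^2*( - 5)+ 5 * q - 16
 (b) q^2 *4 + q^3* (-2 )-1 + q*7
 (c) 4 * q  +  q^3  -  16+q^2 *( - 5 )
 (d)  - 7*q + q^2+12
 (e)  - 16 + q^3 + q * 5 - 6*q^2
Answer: a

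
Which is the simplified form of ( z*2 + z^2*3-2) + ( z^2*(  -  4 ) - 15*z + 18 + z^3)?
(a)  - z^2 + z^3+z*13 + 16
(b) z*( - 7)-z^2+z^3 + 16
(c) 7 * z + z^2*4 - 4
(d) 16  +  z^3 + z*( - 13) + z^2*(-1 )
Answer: d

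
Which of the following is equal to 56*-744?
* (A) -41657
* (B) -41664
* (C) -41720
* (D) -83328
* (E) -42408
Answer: B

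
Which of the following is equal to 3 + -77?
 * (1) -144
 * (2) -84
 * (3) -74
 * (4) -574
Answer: 3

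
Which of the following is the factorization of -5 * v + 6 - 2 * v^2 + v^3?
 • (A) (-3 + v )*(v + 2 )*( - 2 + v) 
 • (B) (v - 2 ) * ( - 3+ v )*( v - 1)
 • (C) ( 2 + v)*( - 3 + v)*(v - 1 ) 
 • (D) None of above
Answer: C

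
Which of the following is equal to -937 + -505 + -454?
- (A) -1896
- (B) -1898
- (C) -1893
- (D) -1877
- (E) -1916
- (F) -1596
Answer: A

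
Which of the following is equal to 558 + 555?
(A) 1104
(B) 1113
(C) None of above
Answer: B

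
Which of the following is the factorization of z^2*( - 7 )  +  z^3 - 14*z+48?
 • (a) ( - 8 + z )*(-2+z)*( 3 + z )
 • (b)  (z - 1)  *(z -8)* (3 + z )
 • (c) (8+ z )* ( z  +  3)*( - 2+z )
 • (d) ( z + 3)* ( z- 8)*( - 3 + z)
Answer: a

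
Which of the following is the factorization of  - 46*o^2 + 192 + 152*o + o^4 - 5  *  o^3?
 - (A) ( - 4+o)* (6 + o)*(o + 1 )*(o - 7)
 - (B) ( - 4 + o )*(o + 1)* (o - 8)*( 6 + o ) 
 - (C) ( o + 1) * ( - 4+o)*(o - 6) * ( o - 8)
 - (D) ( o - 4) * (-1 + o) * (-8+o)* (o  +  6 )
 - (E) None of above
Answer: B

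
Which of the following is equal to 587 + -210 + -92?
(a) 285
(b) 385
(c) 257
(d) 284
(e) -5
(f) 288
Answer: a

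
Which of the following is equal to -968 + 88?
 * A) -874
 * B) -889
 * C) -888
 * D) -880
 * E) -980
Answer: D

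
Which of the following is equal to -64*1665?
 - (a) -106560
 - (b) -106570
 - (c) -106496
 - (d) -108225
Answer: a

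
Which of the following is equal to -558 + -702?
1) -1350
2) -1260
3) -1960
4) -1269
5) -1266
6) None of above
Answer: 2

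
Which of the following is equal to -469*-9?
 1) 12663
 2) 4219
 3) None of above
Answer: 3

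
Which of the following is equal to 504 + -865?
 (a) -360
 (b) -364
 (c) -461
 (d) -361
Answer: d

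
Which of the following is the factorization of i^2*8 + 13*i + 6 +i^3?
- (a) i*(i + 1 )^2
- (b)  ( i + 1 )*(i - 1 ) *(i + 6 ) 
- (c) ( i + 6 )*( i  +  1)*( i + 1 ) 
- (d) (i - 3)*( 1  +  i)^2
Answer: c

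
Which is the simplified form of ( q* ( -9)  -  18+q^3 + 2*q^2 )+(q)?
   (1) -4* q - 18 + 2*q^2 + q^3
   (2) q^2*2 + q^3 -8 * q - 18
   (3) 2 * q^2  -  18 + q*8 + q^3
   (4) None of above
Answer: 2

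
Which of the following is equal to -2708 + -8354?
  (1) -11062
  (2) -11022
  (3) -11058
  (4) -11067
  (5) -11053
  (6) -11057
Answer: 1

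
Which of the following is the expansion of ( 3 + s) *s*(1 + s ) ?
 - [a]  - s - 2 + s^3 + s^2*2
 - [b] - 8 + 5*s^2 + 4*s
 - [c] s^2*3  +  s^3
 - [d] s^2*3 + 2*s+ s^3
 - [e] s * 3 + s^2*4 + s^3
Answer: e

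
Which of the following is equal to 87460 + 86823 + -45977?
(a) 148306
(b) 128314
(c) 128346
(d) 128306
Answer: d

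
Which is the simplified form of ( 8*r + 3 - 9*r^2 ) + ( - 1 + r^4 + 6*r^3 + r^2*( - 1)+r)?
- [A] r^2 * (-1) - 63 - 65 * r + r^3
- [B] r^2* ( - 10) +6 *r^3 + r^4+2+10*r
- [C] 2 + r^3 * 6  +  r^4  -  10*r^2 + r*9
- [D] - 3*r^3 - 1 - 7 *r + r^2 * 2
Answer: C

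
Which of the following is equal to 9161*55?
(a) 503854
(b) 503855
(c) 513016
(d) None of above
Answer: b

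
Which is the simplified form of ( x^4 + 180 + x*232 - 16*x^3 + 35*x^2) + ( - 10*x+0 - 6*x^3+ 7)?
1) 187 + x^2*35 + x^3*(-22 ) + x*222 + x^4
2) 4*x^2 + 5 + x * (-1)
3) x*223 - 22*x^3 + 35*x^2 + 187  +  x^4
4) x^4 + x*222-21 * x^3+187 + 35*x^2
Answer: 1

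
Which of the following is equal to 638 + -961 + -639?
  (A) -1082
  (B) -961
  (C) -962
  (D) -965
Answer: C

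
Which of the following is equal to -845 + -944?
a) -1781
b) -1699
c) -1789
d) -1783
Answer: c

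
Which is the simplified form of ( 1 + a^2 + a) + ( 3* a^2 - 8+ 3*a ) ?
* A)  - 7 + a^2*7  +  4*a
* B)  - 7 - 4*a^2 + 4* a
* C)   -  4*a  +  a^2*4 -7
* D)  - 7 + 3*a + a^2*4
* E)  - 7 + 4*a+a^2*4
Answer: E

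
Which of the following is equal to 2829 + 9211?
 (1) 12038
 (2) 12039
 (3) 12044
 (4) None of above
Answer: 4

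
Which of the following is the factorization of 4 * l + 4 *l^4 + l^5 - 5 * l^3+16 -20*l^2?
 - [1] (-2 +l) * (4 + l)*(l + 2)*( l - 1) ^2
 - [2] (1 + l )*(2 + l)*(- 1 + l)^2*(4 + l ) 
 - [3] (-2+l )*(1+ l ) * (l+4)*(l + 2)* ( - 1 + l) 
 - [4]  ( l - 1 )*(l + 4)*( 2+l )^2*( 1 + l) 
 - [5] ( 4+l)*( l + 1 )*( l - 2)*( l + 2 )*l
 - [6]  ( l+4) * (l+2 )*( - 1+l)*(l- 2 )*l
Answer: 3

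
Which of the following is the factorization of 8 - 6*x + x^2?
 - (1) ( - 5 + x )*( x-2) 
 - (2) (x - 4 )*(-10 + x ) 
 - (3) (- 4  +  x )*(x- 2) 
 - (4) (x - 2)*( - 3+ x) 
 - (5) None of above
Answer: 3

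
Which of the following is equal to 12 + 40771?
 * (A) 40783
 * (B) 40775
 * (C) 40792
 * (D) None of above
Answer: A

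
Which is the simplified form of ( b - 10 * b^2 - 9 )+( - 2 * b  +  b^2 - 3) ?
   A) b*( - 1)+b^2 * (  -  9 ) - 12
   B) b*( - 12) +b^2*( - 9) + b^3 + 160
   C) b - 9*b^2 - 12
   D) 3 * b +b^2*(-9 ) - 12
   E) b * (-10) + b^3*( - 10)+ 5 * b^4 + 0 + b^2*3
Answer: A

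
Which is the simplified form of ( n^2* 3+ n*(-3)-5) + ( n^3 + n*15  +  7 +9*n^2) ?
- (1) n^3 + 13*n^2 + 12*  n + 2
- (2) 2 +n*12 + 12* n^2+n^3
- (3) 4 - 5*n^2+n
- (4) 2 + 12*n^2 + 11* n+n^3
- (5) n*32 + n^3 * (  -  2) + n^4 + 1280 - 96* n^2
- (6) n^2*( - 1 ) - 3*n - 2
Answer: 2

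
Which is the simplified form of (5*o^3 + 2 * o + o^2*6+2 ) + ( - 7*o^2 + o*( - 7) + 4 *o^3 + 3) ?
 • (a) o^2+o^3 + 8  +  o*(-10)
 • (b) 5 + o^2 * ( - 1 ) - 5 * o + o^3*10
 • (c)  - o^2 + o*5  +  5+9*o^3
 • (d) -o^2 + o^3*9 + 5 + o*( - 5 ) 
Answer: d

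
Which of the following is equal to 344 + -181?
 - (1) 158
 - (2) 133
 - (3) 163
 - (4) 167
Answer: 3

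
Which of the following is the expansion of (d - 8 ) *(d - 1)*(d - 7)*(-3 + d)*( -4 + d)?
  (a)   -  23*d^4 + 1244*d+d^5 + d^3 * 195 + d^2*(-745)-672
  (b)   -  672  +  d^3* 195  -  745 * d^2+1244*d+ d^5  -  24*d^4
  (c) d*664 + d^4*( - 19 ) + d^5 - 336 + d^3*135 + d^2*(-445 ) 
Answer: a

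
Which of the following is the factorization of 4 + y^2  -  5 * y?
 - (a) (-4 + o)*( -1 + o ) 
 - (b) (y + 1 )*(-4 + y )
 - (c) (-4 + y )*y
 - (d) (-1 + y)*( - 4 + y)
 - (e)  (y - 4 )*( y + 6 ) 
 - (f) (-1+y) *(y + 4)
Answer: d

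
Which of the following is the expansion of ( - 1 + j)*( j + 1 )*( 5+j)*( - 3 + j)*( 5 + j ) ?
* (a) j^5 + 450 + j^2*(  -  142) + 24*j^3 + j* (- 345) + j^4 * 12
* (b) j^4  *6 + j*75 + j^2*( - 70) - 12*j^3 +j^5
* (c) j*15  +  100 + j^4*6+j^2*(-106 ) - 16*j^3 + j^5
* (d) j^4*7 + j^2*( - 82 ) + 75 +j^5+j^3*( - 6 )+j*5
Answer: d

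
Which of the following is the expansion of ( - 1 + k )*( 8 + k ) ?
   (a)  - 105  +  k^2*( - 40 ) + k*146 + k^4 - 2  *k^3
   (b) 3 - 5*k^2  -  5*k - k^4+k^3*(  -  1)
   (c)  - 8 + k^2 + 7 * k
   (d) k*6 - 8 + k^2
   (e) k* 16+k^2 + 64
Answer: c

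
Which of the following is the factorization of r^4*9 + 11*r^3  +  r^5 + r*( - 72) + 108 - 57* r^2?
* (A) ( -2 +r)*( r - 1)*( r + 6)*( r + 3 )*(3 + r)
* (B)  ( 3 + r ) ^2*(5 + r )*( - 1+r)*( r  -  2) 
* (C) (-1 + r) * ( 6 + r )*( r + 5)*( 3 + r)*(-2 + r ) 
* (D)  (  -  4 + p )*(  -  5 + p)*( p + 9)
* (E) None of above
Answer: A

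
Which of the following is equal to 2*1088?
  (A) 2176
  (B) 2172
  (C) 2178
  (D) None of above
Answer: A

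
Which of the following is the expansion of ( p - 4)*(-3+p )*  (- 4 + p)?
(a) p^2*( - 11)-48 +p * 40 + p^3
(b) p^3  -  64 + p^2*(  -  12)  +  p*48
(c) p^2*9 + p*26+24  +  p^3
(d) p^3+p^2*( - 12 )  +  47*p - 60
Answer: a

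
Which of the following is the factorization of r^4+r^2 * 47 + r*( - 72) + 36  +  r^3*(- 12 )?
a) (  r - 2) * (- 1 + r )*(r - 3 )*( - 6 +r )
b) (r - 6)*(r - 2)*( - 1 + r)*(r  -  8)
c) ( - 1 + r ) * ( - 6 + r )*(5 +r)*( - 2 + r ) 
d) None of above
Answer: a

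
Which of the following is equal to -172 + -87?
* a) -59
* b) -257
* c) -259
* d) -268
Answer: c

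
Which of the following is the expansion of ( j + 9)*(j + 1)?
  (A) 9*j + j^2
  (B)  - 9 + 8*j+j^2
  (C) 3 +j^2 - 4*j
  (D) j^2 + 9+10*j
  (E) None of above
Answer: D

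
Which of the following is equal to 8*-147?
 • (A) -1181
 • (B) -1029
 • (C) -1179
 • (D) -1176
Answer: D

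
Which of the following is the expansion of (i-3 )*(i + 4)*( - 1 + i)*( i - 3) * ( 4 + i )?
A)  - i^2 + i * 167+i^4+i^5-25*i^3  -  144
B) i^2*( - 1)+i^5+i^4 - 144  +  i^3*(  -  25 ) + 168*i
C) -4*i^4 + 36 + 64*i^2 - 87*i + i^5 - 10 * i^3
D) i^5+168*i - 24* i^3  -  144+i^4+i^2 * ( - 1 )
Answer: B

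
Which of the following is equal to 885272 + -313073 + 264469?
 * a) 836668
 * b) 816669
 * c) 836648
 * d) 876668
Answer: a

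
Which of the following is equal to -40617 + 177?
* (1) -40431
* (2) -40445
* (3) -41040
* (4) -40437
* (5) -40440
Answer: 5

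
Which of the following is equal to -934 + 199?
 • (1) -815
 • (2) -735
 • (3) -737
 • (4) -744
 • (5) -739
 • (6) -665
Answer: 2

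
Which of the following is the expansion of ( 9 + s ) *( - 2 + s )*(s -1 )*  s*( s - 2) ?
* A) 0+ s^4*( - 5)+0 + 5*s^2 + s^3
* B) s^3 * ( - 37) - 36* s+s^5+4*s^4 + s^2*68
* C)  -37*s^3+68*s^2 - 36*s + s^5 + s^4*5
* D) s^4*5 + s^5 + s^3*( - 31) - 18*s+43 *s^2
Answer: B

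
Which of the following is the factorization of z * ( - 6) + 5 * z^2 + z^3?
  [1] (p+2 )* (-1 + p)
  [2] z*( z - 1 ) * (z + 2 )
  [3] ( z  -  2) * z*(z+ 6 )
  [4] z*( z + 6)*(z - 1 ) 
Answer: 4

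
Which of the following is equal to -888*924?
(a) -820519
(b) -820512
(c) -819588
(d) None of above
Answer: b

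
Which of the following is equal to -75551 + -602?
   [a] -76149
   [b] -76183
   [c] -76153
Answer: c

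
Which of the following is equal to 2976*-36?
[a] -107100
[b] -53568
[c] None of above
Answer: c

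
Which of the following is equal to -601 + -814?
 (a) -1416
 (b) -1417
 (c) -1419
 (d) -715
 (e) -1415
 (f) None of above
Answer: e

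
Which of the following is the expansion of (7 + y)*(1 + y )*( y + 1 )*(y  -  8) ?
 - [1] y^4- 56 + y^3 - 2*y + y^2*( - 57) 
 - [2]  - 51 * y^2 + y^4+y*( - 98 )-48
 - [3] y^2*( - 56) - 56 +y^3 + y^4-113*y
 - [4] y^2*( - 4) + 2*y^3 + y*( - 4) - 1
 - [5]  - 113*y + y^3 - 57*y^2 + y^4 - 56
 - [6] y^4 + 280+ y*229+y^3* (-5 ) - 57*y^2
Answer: 5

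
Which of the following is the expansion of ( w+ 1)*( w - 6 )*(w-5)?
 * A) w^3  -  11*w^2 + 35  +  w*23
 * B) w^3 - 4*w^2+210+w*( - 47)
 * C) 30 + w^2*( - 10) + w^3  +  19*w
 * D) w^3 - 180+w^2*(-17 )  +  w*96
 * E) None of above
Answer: C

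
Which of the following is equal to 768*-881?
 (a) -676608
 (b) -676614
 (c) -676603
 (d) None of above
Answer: a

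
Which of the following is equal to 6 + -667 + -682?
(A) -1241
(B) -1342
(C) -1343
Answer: C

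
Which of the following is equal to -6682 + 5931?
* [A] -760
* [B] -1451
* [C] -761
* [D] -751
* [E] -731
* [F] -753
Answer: D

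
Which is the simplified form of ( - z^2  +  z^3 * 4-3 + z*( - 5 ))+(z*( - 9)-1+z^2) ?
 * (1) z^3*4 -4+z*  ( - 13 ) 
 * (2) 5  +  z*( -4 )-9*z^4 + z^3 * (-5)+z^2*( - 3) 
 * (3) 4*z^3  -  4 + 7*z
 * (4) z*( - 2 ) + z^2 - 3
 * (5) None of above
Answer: 5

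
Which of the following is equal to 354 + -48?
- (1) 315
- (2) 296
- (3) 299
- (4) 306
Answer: 4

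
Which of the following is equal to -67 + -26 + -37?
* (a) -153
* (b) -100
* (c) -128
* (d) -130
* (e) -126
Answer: d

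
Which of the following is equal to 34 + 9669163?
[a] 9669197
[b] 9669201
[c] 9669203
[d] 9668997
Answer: a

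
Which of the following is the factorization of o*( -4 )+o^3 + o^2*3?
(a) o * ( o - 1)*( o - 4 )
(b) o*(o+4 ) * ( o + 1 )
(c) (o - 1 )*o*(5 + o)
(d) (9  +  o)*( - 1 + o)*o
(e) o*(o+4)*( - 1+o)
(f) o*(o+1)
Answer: e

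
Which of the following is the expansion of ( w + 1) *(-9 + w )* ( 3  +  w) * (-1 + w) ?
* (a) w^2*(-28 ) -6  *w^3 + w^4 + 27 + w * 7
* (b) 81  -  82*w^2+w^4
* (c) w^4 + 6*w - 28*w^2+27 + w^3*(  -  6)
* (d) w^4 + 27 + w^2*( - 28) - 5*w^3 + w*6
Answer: c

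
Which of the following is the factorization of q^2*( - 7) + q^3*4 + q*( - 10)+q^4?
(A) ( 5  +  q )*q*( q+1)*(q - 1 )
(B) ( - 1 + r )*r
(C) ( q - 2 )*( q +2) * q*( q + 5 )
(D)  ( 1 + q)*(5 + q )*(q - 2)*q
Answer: D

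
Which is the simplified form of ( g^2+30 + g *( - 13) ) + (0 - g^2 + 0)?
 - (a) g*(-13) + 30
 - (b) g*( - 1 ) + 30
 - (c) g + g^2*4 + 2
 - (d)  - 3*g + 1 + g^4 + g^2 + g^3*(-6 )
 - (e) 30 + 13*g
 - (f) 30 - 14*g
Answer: a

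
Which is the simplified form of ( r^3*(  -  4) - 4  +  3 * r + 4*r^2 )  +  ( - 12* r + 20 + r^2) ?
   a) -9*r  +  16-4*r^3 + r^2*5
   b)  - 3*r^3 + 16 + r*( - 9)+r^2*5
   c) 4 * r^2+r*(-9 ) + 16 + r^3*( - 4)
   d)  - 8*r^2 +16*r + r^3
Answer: a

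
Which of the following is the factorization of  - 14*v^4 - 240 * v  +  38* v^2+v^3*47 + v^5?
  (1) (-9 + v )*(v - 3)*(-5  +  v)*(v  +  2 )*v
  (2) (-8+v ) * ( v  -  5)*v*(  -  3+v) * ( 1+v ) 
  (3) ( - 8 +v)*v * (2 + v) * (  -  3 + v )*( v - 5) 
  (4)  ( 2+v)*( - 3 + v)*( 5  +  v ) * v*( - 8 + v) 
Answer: 3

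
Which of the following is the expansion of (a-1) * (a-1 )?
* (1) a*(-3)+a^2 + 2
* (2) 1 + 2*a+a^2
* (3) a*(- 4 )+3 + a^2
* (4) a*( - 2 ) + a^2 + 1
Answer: 4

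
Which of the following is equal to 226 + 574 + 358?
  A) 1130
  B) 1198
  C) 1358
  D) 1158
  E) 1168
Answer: D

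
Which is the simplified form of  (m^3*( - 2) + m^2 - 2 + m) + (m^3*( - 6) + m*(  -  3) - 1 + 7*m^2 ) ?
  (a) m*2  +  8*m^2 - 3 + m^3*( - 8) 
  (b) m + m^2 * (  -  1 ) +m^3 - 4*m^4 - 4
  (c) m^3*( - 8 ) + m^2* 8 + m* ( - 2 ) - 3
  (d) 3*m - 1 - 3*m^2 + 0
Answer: c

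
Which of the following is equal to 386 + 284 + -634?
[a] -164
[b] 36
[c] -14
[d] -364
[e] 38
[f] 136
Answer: b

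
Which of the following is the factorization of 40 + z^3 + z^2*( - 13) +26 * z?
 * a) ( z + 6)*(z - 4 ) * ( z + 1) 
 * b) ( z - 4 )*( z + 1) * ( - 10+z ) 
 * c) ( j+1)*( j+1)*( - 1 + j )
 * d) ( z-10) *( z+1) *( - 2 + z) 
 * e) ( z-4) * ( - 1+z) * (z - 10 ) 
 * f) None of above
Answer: b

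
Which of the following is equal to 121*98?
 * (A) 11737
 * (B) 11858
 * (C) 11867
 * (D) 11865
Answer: B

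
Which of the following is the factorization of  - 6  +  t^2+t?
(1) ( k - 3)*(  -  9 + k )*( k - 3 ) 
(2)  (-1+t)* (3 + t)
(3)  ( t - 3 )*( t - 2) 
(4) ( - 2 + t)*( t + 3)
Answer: 4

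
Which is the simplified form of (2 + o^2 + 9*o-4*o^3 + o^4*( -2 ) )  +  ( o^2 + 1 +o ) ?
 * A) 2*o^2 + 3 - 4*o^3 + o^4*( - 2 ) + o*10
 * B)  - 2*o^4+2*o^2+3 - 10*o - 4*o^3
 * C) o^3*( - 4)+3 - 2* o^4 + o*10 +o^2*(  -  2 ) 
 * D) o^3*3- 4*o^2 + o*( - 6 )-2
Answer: A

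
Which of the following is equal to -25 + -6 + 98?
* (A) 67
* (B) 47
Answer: A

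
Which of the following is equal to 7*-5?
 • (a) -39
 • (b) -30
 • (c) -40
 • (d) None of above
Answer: d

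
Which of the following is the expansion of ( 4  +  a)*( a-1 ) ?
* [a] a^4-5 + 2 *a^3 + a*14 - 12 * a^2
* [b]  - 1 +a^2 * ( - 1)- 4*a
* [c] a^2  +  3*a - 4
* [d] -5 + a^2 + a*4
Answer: c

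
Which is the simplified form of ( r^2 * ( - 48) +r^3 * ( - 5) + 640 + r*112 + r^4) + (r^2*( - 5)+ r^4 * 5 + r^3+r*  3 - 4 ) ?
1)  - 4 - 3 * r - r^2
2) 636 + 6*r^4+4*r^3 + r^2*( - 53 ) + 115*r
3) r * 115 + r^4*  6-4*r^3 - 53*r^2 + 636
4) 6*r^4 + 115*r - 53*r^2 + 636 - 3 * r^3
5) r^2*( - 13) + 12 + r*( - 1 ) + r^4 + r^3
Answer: 3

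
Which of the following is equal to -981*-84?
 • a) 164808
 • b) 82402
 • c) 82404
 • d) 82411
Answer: c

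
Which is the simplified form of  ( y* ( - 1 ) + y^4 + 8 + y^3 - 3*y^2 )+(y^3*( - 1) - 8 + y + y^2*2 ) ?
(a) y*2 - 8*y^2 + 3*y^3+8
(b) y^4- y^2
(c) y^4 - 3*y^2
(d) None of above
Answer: b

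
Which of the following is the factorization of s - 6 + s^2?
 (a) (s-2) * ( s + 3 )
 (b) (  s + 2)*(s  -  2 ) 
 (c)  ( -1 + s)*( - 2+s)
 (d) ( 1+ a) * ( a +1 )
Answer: a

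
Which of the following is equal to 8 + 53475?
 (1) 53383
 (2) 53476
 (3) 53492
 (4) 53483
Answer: 4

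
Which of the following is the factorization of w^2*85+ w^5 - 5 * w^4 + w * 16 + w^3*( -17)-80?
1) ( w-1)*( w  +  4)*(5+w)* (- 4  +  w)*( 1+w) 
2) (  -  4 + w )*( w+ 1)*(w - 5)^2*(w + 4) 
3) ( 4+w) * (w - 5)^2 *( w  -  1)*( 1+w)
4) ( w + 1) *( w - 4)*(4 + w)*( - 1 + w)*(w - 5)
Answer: 4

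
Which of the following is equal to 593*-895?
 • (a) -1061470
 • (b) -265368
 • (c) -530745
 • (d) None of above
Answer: d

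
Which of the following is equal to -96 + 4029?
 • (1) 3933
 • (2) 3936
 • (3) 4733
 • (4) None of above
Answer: 1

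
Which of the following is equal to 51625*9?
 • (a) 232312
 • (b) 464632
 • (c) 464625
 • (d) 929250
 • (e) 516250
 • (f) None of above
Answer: c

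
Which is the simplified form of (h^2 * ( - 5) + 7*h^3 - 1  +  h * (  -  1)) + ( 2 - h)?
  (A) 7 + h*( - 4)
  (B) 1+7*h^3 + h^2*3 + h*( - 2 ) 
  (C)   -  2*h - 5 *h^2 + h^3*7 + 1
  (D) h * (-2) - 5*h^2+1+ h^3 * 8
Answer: C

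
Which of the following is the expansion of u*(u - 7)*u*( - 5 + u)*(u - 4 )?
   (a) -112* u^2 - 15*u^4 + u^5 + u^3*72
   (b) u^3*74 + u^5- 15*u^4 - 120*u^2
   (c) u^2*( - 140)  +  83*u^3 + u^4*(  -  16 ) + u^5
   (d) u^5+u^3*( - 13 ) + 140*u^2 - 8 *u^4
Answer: c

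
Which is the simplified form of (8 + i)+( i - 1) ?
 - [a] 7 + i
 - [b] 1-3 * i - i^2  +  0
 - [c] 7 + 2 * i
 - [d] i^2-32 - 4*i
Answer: c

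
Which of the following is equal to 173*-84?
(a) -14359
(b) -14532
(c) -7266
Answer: b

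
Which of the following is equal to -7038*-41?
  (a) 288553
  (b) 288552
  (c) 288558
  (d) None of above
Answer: c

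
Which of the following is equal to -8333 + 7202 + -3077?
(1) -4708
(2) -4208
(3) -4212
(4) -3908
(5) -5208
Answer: 2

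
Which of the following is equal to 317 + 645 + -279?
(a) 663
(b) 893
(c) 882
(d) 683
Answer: d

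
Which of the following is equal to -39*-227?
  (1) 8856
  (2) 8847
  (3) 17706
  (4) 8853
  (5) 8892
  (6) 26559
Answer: 4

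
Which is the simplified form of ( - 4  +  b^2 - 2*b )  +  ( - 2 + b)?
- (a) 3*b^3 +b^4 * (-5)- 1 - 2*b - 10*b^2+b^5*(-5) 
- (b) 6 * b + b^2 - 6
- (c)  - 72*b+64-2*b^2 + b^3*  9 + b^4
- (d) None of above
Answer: d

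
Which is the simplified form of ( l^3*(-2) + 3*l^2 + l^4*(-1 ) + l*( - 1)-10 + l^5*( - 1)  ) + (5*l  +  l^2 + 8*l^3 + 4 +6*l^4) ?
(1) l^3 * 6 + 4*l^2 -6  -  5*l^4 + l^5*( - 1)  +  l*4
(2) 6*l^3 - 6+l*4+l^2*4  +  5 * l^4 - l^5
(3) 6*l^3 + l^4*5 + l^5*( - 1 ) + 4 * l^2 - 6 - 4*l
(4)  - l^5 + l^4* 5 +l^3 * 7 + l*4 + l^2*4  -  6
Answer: 2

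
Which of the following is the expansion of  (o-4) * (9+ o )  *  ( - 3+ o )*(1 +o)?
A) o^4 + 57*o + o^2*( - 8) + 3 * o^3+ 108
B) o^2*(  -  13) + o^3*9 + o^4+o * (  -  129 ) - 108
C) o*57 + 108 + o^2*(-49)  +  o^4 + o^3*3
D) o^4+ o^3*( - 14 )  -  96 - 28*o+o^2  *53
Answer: C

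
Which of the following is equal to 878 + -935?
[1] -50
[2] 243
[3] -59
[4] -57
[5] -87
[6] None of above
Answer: 4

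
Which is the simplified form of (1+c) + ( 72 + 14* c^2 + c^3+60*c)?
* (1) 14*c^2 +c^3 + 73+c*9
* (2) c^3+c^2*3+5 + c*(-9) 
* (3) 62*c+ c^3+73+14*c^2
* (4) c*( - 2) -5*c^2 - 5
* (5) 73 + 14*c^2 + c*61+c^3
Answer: 5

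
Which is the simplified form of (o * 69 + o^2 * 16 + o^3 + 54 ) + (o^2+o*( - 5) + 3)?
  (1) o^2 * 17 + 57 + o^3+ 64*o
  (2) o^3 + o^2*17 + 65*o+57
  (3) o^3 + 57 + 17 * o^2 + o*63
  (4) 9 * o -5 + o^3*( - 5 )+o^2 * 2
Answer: 1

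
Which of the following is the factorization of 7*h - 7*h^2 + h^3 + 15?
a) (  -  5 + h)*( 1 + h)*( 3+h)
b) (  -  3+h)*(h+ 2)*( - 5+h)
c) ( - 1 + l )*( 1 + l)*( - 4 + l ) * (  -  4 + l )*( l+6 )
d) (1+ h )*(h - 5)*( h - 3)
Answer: d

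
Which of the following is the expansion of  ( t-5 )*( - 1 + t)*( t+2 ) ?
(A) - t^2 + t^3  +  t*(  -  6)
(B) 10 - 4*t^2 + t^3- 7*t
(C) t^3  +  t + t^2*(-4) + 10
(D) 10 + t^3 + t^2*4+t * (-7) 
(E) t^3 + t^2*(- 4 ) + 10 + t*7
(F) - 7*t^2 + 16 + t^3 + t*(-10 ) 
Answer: B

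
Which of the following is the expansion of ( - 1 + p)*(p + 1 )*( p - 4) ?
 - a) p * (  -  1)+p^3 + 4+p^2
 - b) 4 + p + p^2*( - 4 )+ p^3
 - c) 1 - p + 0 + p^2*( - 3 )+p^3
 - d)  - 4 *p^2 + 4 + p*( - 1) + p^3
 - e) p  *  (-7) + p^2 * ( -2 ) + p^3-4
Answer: d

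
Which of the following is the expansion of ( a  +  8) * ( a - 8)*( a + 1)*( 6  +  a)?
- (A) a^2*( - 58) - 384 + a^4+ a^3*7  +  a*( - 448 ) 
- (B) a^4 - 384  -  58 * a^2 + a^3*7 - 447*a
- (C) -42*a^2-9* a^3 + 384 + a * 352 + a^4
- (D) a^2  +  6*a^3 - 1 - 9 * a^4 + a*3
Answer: A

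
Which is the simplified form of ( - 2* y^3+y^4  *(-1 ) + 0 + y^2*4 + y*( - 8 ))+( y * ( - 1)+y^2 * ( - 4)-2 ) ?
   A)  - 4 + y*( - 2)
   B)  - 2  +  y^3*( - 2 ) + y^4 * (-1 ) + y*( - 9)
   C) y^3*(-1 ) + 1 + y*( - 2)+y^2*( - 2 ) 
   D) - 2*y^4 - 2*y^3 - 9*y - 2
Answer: B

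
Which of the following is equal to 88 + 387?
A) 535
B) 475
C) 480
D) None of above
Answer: B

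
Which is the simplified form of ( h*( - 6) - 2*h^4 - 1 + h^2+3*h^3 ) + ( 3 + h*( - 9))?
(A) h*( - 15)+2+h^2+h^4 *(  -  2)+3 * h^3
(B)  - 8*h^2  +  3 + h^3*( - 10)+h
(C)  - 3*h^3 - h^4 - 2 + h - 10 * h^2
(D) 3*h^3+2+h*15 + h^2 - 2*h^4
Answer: A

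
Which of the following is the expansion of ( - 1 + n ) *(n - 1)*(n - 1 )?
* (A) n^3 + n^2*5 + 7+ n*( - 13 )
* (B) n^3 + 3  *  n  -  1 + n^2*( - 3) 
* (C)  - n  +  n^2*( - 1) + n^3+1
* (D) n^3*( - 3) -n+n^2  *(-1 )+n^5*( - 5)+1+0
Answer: B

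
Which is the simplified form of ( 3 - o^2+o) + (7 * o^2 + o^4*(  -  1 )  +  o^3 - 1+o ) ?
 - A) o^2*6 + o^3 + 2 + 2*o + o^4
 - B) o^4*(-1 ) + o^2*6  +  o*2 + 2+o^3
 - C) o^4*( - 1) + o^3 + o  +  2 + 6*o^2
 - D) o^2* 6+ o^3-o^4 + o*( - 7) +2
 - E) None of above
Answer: B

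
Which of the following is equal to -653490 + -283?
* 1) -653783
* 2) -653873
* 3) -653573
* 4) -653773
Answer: 4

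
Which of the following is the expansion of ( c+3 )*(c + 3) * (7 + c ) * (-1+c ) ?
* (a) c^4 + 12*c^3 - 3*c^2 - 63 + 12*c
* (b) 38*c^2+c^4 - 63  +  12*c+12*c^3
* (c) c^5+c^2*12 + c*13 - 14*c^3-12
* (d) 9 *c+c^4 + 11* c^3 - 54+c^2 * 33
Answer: b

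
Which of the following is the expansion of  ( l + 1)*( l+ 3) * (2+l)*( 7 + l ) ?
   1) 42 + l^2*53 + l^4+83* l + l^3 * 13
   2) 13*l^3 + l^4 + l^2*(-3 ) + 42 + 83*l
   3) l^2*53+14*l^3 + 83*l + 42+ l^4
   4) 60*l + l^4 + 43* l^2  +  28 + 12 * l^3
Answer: 1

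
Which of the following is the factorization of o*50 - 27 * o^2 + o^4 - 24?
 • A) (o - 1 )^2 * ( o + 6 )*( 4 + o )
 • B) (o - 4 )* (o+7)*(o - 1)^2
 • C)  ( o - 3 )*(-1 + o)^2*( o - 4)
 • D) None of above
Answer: D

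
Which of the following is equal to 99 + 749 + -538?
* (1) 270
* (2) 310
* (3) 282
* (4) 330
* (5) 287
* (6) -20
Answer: 2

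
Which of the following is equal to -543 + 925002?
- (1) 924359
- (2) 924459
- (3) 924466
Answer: 2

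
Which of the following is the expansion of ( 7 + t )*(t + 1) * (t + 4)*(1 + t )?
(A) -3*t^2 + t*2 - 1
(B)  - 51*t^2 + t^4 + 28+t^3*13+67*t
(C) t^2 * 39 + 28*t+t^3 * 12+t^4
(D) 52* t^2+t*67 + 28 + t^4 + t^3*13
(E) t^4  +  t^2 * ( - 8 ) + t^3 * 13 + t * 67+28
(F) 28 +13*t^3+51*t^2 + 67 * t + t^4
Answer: F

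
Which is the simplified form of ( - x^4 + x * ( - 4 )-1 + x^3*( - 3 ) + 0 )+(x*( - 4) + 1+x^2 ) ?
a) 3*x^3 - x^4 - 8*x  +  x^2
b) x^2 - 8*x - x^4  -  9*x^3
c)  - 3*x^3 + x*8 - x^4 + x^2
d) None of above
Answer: d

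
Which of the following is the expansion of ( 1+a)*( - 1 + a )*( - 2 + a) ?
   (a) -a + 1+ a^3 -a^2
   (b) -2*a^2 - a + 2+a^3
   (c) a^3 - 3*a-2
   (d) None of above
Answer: b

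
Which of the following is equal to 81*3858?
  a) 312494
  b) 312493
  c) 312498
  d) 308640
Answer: c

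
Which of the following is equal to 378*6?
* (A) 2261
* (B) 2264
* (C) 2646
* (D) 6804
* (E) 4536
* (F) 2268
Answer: F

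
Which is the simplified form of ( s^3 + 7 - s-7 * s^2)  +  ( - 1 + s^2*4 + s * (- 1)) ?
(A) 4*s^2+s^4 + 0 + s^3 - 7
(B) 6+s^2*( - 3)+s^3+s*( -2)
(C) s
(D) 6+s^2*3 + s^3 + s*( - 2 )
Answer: B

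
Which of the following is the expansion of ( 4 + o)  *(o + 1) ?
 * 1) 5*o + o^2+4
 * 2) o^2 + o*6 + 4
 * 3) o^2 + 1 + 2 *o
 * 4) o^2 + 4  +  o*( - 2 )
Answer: 1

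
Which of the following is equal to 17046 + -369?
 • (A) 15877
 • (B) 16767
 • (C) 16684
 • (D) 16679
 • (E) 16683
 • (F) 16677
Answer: F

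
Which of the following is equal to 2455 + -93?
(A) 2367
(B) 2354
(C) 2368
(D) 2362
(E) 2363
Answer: D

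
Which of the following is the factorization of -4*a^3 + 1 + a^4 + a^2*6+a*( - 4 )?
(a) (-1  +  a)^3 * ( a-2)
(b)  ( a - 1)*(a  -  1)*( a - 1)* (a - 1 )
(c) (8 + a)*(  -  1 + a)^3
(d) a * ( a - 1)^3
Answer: b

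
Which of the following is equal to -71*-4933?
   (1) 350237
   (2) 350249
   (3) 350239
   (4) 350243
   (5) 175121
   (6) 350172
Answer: 4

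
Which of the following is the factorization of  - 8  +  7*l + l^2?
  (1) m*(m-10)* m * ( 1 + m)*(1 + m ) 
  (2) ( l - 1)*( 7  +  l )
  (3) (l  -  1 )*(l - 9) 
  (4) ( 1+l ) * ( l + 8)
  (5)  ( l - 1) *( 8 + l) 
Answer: 5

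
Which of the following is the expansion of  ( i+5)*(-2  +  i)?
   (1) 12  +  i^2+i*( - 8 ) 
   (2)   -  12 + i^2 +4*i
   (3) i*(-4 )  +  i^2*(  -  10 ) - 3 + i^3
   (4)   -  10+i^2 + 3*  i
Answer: 4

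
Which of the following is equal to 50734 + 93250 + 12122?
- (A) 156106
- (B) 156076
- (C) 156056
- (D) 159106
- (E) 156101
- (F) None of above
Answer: A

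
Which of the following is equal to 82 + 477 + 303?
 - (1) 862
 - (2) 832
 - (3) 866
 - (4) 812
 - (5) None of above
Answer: 1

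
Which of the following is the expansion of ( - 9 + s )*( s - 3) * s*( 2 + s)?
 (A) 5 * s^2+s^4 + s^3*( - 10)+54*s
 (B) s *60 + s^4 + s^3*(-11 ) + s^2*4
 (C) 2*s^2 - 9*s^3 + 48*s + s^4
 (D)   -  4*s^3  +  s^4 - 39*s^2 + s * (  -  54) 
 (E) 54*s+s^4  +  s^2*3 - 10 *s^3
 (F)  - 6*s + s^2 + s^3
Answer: E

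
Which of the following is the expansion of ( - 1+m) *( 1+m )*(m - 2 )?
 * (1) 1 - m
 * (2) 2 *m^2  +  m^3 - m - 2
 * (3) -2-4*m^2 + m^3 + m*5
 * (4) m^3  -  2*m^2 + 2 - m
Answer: 4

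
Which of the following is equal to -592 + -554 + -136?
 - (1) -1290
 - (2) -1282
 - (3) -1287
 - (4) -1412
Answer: 2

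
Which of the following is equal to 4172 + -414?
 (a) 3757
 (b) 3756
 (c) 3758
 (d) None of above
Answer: c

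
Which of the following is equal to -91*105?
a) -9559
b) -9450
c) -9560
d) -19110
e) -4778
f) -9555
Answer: f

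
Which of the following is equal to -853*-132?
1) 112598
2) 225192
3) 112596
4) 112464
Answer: 3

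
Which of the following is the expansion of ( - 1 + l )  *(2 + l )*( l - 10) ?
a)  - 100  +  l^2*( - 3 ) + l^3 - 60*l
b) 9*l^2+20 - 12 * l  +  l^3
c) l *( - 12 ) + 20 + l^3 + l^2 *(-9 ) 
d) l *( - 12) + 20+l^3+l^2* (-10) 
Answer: c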